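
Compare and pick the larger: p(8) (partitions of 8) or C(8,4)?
C(8,4)

Pentagonal recurrence p(n) = p(n−1) + p(n−2) − p(n−5) − p(n−7) + …: p(8) = p(7) + p(6) − p(3) − p(1) = 15 + 11 − 3 − 1 = 22; C(8,4) = 70.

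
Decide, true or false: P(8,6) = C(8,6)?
P(8,6) = 20,160 but C(8,6) = 28; they differ by a factor of 6! = 720, so the statement does not hold.

Answer: False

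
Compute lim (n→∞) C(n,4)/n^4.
1/24

Solution: C(n,4) ≈ n^4/4! for large n. Limit = 1/4! = 1/24.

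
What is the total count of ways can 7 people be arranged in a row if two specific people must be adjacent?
1,440

Reasoning: Treat pair as unit: (7-1)! arrangements × 2 internal orders = 1,440.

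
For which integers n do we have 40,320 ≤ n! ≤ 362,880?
8, 9

Solution: n! is strictly increasing; 8! = 40,320 and 9! = 362,880, so valid n = 8, 9.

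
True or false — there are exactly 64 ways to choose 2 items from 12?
C(12,2) = 66 ≠ 64.
Final answer: False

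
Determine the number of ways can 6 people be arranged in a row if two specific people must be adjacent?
240

Solution: Treat pair as unit: (6-1)! arrangements × 2 internal orders = 240.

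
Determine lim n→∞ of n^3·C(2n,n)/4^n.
C(2n,n) ~ 4^n/√(πn), so n^3·C(2n,n)/4^n ~ n^(3 − 1/2)/√π → ∞.

Answer: ∞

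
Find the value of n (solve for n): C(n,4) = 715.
13

Solution: C(n,4) = n(n−1)(n−2)(n−3)/4! is increasing in n, and n(n−1)(n−2)(n−3) = 4!·715 = 17,160 ≈ (n−1.5)^4 gives n ≈ 12.9. Check: C(11,4) = 330, C(12,4) = 495, C(13,4) = 715 ✓. So n = 13.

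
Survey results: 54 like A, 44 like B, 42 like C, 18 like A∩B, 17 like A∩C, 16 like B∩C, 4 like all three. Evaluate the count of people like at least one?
93

Working:
|A∪B∪C| = 54+44+42-18-17-16+4 = 93.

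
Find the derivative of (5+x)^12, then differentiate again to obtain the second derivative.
132(5+x)^10

Reasoning: First derivative: 12(5+x)^{11}. Second derivative: 12·11·(5+x)^{10} = 132(5+x)^{10}.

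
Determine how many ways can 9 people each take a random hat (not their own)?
Using D(n) = (n-1)[D(n-1) + D(n-2)]:
D(9) = (9-1) × [D(8) + D(7)]
      = 8 × [14833 + 1854]
      = 8 × 16687
      = 133,496

Answer: 133,496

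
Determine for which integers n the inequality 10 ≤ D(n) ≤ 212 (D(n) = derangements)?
5

Using D(n) = (n−1)[D(n−1) + D(n−2)] with D(1)=0, D(2)=1: D(4)=9; D(5)=44; D(6)=265. So valid n = 5.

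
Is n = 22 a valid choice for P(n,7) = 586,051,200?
No

Solution: P(22,7) = 22·21·20·19·18·17·16 = 859,541,760, which does not equal 586,051,200.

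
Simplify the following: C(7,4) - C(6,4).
20

Explanation: C(7,4) - C(6,4) = C(6,3) = 20.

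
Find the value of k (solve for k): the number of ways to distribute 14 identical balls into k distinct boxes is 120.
3

Reasoning: Stars and bars: the count is C(14+k−1, k−1), increasing in k. k=2: C(15,1) = 15, k=3: C(16,2) = 120 ✓. So k = 3.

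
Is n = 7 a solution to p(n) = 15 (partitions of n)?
Yes
Pentagonal recurrence p(n) = p(n−1) + p(n−2) − p(n−5) − p(n−7) + …: p(7) = p(6) + p(5) − p(2) − p(0) = 11 + 7 − 2 − 1 = 15, which equals 15.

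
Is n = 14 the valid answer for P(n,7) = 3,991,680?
No
P(14,7) = 14·13·12·11·10·9·8 = 17,297,280, which does not equal 3,991,680.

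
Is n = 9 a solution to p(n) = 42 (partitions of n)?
Pentagonal recurrence p(n) = p(n−1) + p(n−2) − p(n−5) − p(n−7) + …: p(9) = p(8) + p(7) − p(4) − p(2) = 22 + 15 − 5 − 2 = 30, which does not equal 42.

Answer: No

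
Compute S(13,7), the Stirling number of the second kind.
Using the Stirling recurrence: S(n,k) = k·S(n-1,k) + S(n-1,k-1)
S(13,7) = 7·S(12,7) + S(12,6)
         = 7·627396 + 1323652
         = 4391772 + 1323652
         = 5,715,424

Answer: 5,715,424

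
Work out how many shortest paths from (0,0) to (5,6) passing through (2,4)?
150

Reasoning: To (2,4): C(6,2)=15. From there: C(5,3)=10. Total: 150.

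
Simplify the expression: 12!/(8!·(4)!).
495
This is C(12,8) = 495.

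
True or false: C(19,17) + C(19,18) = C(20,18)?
True

Reasoning: Pascal's identity C(n,k) + C(n,k+1) = C(n+1,k+1): 171 + 19 = 190 = C(20,18).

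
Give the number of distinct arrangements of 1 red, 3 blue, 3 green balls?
140

Reasoning: Multinomial: 7!/(1! × 3! × 3!) = 140.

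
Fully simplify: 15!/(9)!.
3,603,600

Reasoning: This equals 15×14×...×10 = 3,603,600.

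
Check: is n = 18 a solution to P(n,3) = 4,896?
Yes

Explanation: P(18,3) = 18·17·16 = 4,896, which equals 4,896.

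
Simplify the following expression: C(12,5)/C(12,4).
C(n,k+1)/C(n,k) = (n−k)/(k+1). Here (12−4)/(4+1) = 8/5 = 8/5.
Final answer: 8/5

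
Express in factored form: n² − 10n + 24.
(n − 4)(n − 6)

Seek roots whose sum is 10 and product is 24: (4, 6). So n² − 10n + 24 = (n − 4)(n − 6).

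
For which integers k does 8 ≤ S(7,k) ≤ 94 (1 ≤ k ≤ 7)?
2, 6

S(7,1)=1; S(7,2)=63; S(7,3)=301; S(7,4)=350; S(7,5)=140; S(7,6)=21; S(7,7)=1. So valid k = 2, 6.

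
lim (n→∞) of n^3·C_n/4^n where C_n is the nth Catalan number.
∞
C_n ~ 4^n/(n^(3/2)√π), so n^3·C_n/4^n ~ n^(3 − 3/2)/√π → ∞.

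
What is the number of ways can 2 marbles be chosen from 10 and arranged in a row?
90

Working:
P(10,2) = 10!/(10-2)! = 90.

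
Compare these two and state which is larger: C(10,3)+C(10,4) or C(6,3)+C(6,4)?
First=330, Second=35.

Answer: C(10,3)+C(10,4)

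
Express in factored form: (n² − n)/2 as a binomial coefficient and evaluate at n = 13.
C(n,2); C(13,2) = 78

Reasoning: (n² − n)/2 = n(n−1)/2 = C(n,2). At n = 13: C(13,2) = 78.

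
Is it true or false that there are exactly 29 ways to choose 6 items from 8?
C(8,6) = 28 ≠ 29.

Answer: False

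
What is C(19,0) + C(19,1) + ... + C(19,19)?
Sum of binomial coefficients = 2^19 = 524,288.
Final answer: 524,288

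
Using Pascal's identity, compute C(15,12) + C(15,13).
560
C(15,12) + C(15,13) = C(16,13) = 560.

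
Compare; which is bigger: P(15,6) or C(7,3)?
P(15,6)

P(15,6)=3,603,600, C(7,3)=35.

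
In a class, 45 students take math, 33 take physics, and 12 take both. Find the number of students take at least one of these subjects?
66

|A∪B| = |A|+|B|-|A∩B| = 45+33-12 = 66.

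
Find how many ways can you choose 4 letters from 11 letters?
330
C(11,4) = 11! / (4! × (11-4)!)
         = 11! / (4! × 7!)
         = 330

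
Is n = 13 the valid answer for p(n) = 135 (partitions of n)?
No

Explanation: Pentagonal recurrence p(n) = p(n−1) + p(n−2) − p(n−5) − p(n−7) + …: p(13) = p(12) + p(11) − p(8) − p(6) + p(1) = 77 + 56 − 22 − 11 + 1 = 101, which does not equal 135.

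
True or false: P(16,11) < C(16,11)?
P(16,11) = 174,356,582,400 and C(16,11) = 4,368; P(n,r) = r! × C(n,r) so P > C whenever r ≥ 2.

Answer: False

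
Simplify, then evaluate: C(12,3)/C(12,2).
10/3

C(n,k+1)/C(n,k) = (n−k)/(k+1). Here (12−2)/(2+1) = 10/3 = 10/3.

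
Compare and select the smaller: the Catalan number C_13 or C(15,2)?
C(15,2)
C_13 = C(26,13)/(13+1) = 10,400,600/14 = 742,900; C(15,2) = 105.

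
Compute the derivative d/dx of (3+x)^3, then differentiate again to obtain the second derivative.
First derivative: 3(3+x)^{2}. Second derivative: 3·2·(3+x)^{1} = 6(3+x)^{1}.
Final answer: 6(3+x)^1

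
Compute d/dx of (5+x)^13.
13(5+x)^12

Reasoning: Using the power rule: d/dx (5+x)^13 = 13(5+x)^{12}.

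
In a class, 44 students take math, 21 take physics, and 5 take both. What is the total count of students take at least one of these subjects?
60

Reasoning: |A∪B| = |A|+|B|-|A∩B| = 44+21-5 = 60.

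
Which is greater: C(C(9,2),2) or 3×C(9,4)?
C(C(9,2),2)

C(C(9,2),2)=630, 3×C(9,4)=378.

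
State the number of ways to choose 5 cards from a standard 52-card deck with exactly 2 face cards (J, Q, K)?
652,080

Solution: 12 face cards and 40 non-face cards: C(12,2) × C(40,3) = 66 × 9,880 = 652,080.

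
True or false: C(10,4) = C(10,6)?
True

Reasoning: C(10,4) = C(10,10-4) by the symmetry property; both equal 210.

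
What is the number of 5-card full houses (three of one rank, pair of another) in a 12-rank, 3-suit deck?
396

Solution: Triple rank: 12. Triple suits: C(3,3)=1. Pair rank: 11. Pair suits: C(3,2)=3. Total: 396.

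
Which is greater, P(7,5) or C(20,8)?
P(7,5)=2,520, C(20,8)=125,970.

Answer: C(20,8)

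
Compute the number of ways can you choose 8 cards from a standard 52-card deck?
752,538,150

Reasoning: C(52,8) = 752,538,150.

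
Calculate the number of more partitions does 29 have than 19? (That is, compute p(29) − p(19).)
4,075

Working:
Pentagonal recurrence p(n) = p(n−1) + p(n−2) − p(n−5) − p(n−7) + …: p(29) = p(28) + p(27) − p(24) − p(22) + p(17) + p(14) − p(7) − p(3) = 3,718 + 3,010 − 1,575 − 1,002 + 297 + 135 − 15 − 3 = 4,565.
p(19) = p(18) + p(17) − p(14) − p(12) + p(7) + p(4) = 385 + 297 − 135 − 77 + 15 + 5 = 490.
Difference = 4,565 − 490 = 4,075.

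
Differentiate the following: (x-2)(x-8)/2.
d/dx[(x-2)(x-8)] = (x-8) + (x-2) = 2x - 10. Dividing by 2 gives (2x - 10)/2.
Final answer: (2x - 10)/2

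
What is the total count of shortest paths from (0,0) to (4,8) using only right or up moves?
495

Reasoning: Choose 4 rights from 12 moves: C(12,4) = 495.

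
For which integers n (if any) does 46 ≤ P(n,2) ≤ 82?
8, 9

Explanation: P(7,2)=42; P(8,2)=56; P(9,2)=72; P(10,2)=90. So valid n = 8, 9.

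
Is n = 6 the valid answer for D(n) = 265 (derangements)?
Yes

Explanation: D(6) = (6-1)·[D(5) + D(4)] = 5·[44 + 9] = 265, which equals 265.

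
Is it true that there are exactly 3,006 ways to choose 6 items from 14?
C(14,6) = 3,003 ≠ 3006.

Answer: False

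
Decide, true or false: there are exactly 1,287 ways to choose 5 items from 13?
True

Reasoning: C(13,5) = 1,287.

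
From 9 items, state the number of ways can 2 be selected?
36

Solution: C(9,2) = 9! / (2! × (9-2)!)
         = 9! / (2! × 7!)
         = 36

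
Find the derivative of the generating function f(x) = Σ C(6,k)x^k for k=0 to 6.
Σ k·C(6,k)x^(k-1) for k=1 to 6

Reasoning: Term-by-term differentiation gives Σ k·C(6,k)x^{k-1} for k=1 to 6.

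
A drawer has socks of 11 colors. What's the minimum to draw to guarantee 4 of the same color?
34

Worst case: 3 of each = 33. One more: 34.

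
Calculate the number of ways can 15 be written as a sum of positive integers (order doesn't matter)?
Pentagonal recurrence p(n) = p(n−1) + p(n−2) − p(n−5) − p(n−7) + …: p(15) = p(14) + p(13) − p(10) − p(8) + p(3) + p(0) = 135 + 101 − 42 − 22 + 3 + 1 = 176.

Answer: 176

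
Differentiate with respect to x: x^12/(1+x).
(12x^11(1+x) - x^12)/(1+x)²

Solution: Quotient rule: [12x^{11}(1+x) - x^12]/(1+x)².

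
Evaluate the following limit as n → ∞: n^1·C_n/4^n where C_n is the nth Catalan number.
C_n ~ 4^n/(n^(3/2)√π), so n^1·C_n/4^n ~ n^(1 − 3/2)/√π → 0.
Final answer: 0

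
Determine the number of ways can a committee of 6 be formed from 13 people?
C(13,6) = 13! / (6! × (13-6)!)
         = 13! / (6! × 7!)
         = 1,716

Answer: 1,716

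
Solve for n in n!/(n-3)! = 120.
6
n!/(n-3)! = n×(n-1)×(n-2), a product of 3 consecutive integers ≈ (n−1)^3. 120^(1/3) + 1 ≈ 5.9; check n = 6: 6×5×4 = 120 ✓. So n = 6.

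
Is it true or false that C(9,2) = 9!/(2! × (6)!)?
The correct denominator is 2!×7!, giving C(9,2) = 36; the stated RHS is 9!/(2!×6!) = 252 ≠ 36, so the statement does not hold.

Answer: False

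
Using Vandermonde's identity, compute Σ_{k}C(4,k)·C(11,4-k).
= C(4+11,4) = C(15,4) = 1,365.
Final answer: 1,365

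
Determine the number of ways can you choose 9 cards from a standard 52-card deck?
3,679,075,400
C(52,9) = 3,679,075,400.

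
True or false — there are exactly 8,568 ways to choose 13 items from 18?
True
C(18,13) = 8,568.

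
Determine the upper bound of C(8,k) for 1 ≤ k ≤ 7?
70

Explanation: C(8,k) is maximised at the centre of the row: C(8,4) = 70.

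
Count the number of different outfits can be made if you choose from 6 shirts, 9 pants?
54

Working:
By the multiplication principle: 6 × 9 = 54.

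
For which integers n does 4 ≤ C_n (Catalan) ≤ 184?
C_2=2; C_3=5; C_4=14; C_5=42; C_6=132; C_7=429. So valid n = 3, 4, 5, 6.

Answer: 3, 4, 5, 6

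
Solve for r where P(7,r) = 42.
2

Working:
P(7,r) = 7·6·…·(7−r+1), a product of r factors. Multiplying down from 7: 7 = 7; 7·6 = 42 ✓ (2 factors). So r = 2.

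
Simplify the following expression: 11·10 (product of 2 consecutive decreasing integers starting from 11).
110

Working:
This is P(11,2) = 11!/(9)! = 110.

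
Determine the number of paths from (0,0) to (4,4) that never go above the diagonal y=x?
14

Counted by the Catalan number C_4: C_4 = C(8,4)/(4+1) = 70/5 = 14.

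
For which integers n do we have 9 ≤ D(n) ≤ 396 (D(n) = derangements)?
4, 5, 6

Solution: Using D(n) = (n−1)[D(n−1) + D(n−2)] with D(1)=0, D(2)=1: D(3)=2; D(4)=9; D(5)=44; D(6)=265; D(7)=1,854. So valid n = 4, 5, 6.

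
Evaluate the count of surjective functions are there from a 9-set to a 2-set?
510

Solution: Onto functions = 2! × S(9,2)
First compute S(9,2) via recurrence:
Using the Stirling recurrence: S(n,k) = k·S(n-1,k) + S(n-1,k-1)
S(9,2) = 2·S(8,2) + S(8,1)
         = 2·127 + 1
         = 254 + 1
         = 255
Then: 2 × 255 = 510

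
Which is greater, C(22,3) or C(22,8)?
C(22,8)

Solution: C(22,3)=1,540, C(22,8)=319,770.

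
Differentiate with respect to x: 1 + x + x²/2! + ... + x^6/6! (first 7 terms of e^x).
1 + x + x²/2! + ... + x^5/5!
Differentiating term by term gives the first 6 terms of e^x.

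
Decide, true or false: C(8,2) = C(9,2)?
False
LHS = C(8,2) = 28; RHS = C(9,2) = 36. 28 ≠ 36, so the statement does not hold.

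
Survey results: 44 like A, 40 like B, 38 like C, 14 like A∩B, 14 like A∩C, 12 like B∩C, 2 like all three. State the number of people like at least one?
84

Solution: |A∪B∪C| = 44+40+38-14-14-12+2 = 84.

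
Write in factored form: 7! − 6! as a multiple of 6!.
6 × 6! = 4,320

Solution: 7! − 6! = 7·6! − 6! = (7 − 1)·6! = 6 × 6! = 4,320.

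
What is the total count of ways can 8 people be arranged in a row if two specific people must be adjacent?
10,080

Solution: Treat pair as unit: (8-1)! arrangements × 2 internal orders = 10,080.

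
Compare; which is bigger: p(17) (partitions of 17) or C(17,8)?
Pentagonal recurrence p(n) = p(n−1) + p(n−2) − p(n−5) − p(n−7) + …: p(17) = p(16) + p(15) − p(12) − p(10) + p(5) + p(2) = 231 + 176 − 77 − 42 + 7 + 2 = 297; C(17,8) = 24,310.

Answer: C(17,8)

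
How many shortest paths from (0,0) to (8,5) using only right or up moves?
1,287

Explanation: Choose 8 rights from 13 moves: C(13,8) = 1,287.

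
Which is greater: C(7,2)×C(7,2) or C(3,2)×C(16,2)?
C(7,2)×C(7,2)

Explanation: C(7,2)×C(7,2)=441, C(3,2)×C(16,2)=360.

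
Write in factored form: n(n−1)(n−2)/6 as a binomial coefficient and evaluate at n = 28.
n(n−1)(n−2)/6 = n!/(3!(n−3)!) = C(n,3). At n = 28: C(28,3) = 3,276.
Final answer: C(n,3); C(28,3) = 3,276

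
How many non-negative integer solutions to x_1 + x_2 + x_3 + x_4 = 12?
455

Explanation: C(12+4-1, 4-1) = 455.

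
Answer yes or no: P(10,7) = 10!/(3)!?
Permutation formula P(n,k) = n!/(n-k)!: 10!/3! = 3,628,800/6 = 604,800 = P(10,7). The statement holds.

Answer: Yes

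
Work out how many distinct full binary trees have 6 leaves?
42

Explanation: Using the Catalan number formula: C_n = C(2n, n) / (n+1)
C_5 = C(10, 5) / (5+1)
     = 252 / 6
     = 42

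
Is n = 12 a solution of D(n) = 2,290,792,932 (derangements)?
No

Working:
D(12) = (12-1)·[D(11) + D(10)] = 11·[14,684,570 + 1,334,961] = 176,214,841, which does not equal 2,290,792,932.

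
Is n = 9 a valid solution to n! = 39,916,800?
No
9! = 9·8! = 9·40,320 = 362,880, which does not equal 39,916,800.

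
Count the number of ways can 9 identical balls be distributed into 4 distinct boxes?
220

Explanation: C(9+4-1, 4-1) = C(12, 3) = 220.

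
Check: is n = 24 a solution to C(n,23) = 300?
No
C(24,23) = 24·23·22·21·20·19·18·17·16·15·14·13·12·11·10·9·8·7·6·5·4·3·2/23! = 620,448,401,733,239,439,360,000/25,852,016,738,884,976,640,000 = 24, which does not equal 300.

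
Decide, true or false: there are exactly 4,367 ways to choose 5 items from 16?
False

C(16,5) = 4,368 ≠ 4367.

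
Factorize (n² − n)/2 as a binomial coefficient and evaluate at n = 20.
C(n,2); C(20,2) = 190

Explanation: (n² − n)/2 = n(n−1)/2 = C(n,2). At n = 20: C(20,2) = 190.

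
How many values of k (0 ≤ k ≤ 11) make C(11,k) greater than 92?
6

Explanation: Row 11 is unimodal and symmetric about k=11/2. C(11,2)=55 ≤ 92; C(11,3)=165 > 92; by symmetry C(11,k) > 92 for k = 3..8. That's 8 - 3 + 1 = 6 values.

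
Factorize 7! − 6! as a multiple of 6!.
6 × 6! = 4,320

Solution: 7! − 6! = 7·6! − 6! = (7 − 1)·6! = 6 × 6! = 4,320.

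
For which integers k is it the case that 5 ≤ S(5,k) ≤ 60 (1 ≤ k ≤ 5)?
2, 3, 4
S(5,1)=1; S(5,2)=15; S(5,3)=25; S(5,4)=10; S(5,5)=1. So valid k = 2, 3, 4.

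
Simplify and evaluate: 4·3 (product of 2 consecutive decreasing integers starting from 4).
12

Working:
This is P(4,2) = 4!/(2)! = 12.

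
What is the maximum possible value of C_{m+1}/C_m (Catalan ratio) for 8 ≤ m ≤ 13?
C_{m+1}/C_m = 2(2m+1)/(m+2), which increases with m. Maximum at m = 13: 2·27/15 = 18/5.

Answer: 18/5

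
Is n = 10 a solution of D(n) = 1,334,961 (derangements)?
Yes

Solution: D(10) = (10-1)·[D(9) + D(8)] = 9·[133,496 + 14,833] = 1,334,961, which equals 1,334,961.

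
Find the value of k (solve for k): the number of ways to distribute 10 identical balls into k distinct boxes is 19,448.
8

Explanation: Stars and bars: the count is C(10+k−1, k−1), increasing in k. k=6: C(15,5) = 3,003, k=7: C(16,6) = 8,008, k=8: C(17,7) = 19,448 ✓. So k = 8.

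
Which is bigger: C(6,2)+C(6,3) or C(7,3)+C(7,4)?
C(7,3)+C(7,4)

Explanation: First=35, Second=70.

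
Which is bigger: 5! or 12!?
12!

Working:
5!=120, 12!=479,001,600. 12! > 5!.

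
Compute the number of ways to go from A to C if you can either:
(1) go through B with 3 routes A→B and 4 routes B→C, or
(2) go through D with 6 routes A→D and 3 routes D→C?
30

Solution: Route via B: 3×4=12. Route via D: 6×3=18. Total: 30.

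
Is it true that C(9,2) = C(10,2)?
False

Working:
LHS = C(9,2) = 36; RHS = C(10,2) = 45. 36 ≠ 45, so the statement does not hold.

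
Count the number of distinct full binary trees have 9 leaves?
1,430
Using the Catalan number formula: C_n = C(2n, n) / (n+1)
C_8 = C(16, 8) / (8+1)
     = 12870 / 9
     = 1,430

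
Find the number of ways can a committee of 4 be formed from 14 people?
1,001

Working:
C(14,4) = 14! / (4! × (14-4)!)
         = 14! / (4! × 10!)
         = 1,001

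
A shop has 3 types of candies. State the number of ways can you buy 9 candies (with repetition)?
55

Stars and bars: C(9+3-1, 9) = C(11, 9) = 55.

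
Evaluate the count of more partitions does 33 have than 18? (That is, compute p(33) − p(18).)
9,758

Reasoning: Pentagonal recurrence p(n) = p(n−1) + p(n−2) − p(n−5) − p(n−7) + …: p(33) = p(32) + p(31) − p(28) − p(26) + p(21) + p(18) − p(11) − p(7) = 8,349 + 6,842 − 3,718 − 2,436 + 792 + 385 − 56 − 15 = 10,143.
p(18) = p(17) + p(16) − p(13) − p(11) + p(6) + p(3) = 297 + 231 − 101 − 56 + 11 + 3 = 385.
Difference = 10,143 − 385 = 9,758.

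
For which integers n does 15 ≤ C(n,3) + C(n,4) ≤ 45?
C(4,3)+C(4,4)=5; C(5,3)+C(5,4)=15; C(6,3)+C(6,4)=35; C(7,3)+C(7,4)=70. So valid n = 5, 6.

Answer: 5, 6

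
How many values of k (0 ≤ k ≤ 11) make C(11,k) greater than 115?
6

Explanation: Row 11 is unimodal and symmetric about k=11/2. C(11,2)=55 ≤ 115; C(11,3)=165 > 115; by symmetry C(11,k) > 115 for k = 3..8. That's 8 - 3 + 1 = 6 values.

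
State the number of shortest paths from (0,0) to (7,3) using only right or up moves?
120

Working:
Choose 7 rights from 10 moves: C(10,7) = 120.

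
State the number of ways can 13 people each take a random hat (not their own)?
2,290,792,932

Explanation: Using D(n) = (n-1)[D(n-1) + D(n-2)]:
D(13) = (13-1) × [D(12) + D(11)]
      = 12 × [176214841 + 14684570]
      = 12 × 190899411
      = 2,290,792,932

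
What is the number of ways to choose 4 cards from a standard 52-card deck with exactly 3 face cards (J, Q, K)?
12 face cards and 40 non-face cards: C(12,3) × C(40,1) = 220 × 40 = 8,800.

Answer: 8,800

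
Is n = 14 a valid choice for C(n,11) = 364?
Yes

C(14,11) = 14·13·12·11·10·9·8·7·6·5·4/11! = 14,529,715,200/39,916,800 = 364, which equals 364.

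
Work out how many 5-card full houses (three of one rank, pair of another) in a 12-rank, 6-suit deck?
39,600

Reasoning: Triple rank: 12. Triple suits: C(6,3)=20. Pair rank: 11. Pair suits: C(6,2)=15. Total: 39,600.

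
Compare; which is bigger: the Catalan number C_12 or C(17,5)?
C_12

Solution: C_12 = C(24,12)/(12+1) = 2,704,156/13 = 208,012; C(17,5) = 6,188.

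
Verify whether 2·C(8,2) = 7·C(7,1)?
False

Solution: Absorption identity k·C(n,k) = n·C(n-1,k-1). LHS = 2·28 = 56; RHS = 7·7 = 49.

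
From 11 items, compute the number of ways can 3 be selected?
165

C(11,3) = 11! / (3! × (11-3)!)
         = 11! / (3! × 8!)
         = 165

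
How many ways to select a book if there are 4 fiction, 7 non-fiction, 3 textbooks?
14

Solution: By the addition principle: 4 + 7 + 3 = 14.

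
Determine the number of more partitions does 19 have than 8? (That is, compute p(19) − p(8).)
468

Pentagonal recurrence p(n) = p(n−1) + p(n−2) − p(n−5) − p(n−7) + …: p(19) = p(18) + p(17) − p(14) − p(12) + p(7) + p(4) = 385 + 297 − 135 − 77 + 15 + 5 = 490.
p(8) = p(7) + p(6) − p(3) − p(1) = 15 + 11 − 3 − 1 = 22.
Difference = 490 − 22 = 468.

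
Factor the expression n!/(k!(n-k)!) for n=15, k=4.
C(15,4) = 1,365

This is the binomial coefficient C(15,4) = 1,365.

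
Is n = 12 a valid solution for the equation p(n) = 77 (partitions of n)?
Yes

Explanation: Pentagonal recurrence p(n) = p(n−1) + p(n−2) − p(n−5) − p(n−7) + …: p(12) = p(11) + p(10) − p(7) − p(5) + p(0) = 56 + 42 − 15 − 7 + 1 = 77, which equals 77.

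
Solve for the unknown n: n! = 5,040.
7

Working:
n! is strictly increasing. 5! = 120, 6! = 720, 7! = 5,040 ✓. So n = 7.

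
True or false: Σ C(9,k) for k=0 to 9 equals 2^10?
False

Binomial theorem: Σ C(9,k) = (1+1)^9 = 2^9 = 512; RHS 2^10 = 1,024.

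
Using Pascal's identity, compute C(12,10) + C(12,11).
78

Reasoning: C(12,10) + C(12,11) = C(13,11) = 78.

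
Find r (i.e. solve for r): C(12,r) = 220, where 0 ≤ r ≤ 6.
3

Solution: C(12,r) is increasing for 0 ≤ r ≤ 6. Stepping up (C(12,r+1) = C(12,r)·(12−r)/(r+1)): C(12,1) = 12, C(12,2) = 66, C(12,3) = 220 ✓. So r = 3.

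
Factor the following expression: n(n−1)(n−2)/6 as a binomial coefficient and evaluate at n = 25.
n(n−1)(n−2)/6 = n!/(3!(n−3)!) = C(n,3). At n = 25: C(25,3) = 2,300.
Final answer: C(n,3); C(25,3) = 2,300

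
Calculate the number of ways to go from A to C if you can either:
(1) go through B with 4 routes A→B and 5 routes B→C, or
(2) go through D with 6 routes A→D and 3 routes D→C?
38

Explanation: Route via B: 4×5=20. Route via D: 6×3=18. Total: 38.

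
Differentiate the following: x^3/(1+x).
(3x^2(1+x) - x^3)/(1+x)²

Working:
Quotient rule: [3x^{2}(1+x) - x^3]/(1+x)².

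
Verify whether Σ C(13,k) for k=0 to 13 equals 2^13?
True

Working:
Binomial theorem: Σ C(13,k) = (1+1)^13 = 2^13 = 8,192; RHS 2^13 = 8,192.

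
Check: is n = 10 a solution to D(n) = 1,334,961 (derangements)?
Yes

Explanation: D(10) = (10-1)·[D(9) + D(8)] = 9·[133,496 + 14,833] = 1,334,961, which equals 1,334,961.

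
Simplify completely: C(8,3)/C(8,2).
2

Solution: C(n,k+1)/C(n,k) = (n−k)/(k+1). Here (8−2)/(2+1) = 6/3 = 2.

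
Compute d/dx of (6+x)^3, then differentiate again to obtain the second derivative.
First derivative: 3(6+x)^{2}. Second derivative: 3·2·(6+x)^{1} = 6(6+x)^{1}.
Final answer: 6(6+x)^1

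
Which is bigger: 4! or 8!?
8!

4!=24, 8!=40,320. 8! > 4!.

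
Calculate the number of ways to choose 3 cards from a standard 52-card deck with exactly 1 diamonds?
9,633

Working:
13 diamonds and 39 non-diamonds: C(13,1) × C(39,2) = 13 × 741 = 9,633.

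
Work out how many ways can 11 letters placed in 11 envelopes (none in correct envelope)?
Using D(n) = (n-1)[D(n-1) + D(n-2)]:
D(11) = (11-1) × [D(10) + D(9)]
      = 10 × [1334961 + 133496]
      = 10 × 1468457
      = 14,684,570

Answer: 14,684,570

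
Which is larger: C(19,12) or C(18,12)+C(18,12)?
C(19,12)

C(19,12)=50,388; C(18,12)+C(18,12)=18,564+18,564=37,128.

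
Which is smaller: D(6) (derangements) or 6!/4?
6!/4
D(6) = (6-1)·[D(5) + D(4)] = 5·[44 + 9] = 265; 6!/4 = 720/4 = 180.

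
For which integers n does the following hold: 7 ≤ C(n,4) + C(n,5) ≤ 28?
6

Solution: C(5,4)+C(5,5)=6; C(6,4)+C(6,5)=21; C(7,4)+C(7,5)=56. So valid n = 6.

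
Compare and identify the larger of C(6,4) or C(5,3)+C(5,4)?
Equal

By Pascal's identity: C(6,4) = C(5,3)+C(5,4) = 15. Equal.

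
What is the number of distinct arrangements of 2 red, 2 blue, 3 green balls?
210

Reasoning: Multinomial: 7!/(2! × 2! × 3!) = 210.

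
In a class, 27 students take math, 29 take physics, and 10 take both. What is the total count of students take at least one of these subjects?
46

Solution: |A∪B| = |A|+|B|-|A∩B| = 27+29-10 = 46.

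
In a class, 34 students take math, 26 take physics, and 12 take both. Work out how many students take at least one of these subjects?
48

Explanation: |A∪B| = |A|+|B|-|A∩B| = 34+26-12 = 48.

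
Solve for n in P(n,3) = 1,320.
P(n,3) = n(n−1)(n−2) is increasing in n; n(n−1)(n−2) ≈ (n−1)^3 = 1,320 gives n ≈ 12.0. Check: P(10,3) = 720, P(11,3) = 990, P(12,3) = 1,320 ✓. So n = 12.
Final answer: 12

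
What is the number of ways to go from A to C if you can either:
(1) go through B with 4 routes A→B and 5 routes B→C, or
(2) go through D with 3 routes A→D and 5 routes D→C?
Route via B: 4×5=20. Route via D: 3×5=15. Total: 35.

Answer: 35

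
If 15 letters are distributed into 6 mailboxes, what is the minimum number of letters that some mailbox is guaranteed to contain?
3

Solution: Pigeonhole: ⌈15/6⌉ = 3.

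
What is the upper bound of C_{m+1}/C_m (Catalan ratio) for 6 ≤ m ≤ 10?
7/2

Working:
C_{m+1}/C_m = 2(2m+1)/(m+2), which increases with m. Maximum at m = 10: 2·21/12 = 7/2.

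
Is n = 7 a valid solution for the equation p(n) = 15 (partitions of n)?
Pentagonal recurrence p(n) = p(n−1) + p(n−2) − p(n−5) − p(n−7) + …: p(7) = p(6) + p(5) − p(2) − p(0) = 11 + 7 − 2 − 1 = 15, which equals 15.

Answer: Yes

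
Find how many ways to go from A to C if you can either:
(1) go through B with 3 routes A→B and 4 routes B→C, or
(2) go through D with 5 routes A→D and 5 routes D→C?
37

Explanation: Route via B: 3×4=12. Route via D: 5×5=25. Total: 37.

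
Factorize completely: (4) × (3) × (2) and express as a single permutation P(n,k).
P(4,3) = 4!/(1)!

Product of 3 consecutive descending integers starting at 4: P(4,3) = 4!/1! = 24.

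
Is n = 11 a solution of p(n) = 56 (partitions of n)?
Yes
Pentagonal recurrence p(n) = p(n−1) + p(n−2) − p(n−5) − p(n−7) + …: p(11) = p(10) + p(9) − p(6) − p(4) = 42 + 30 − 11 − 5 = 56, which equals 56.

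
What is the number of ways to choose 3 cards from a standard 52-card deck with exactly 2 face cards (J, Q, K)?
2,640
12 face cards and 40 non-face cards: C(12,2) × C(40,1) = 66 × 40 = 2,640.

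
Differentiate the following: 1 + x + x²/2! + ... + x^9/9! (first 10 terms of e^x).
1 + x + x²/2! + ... + x^8/8!

Working:
Differentiating term by term gives the first 9 terms of e^x.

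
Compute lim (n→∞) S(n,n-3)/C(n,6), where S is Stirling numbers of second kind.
15

Explanation: The leading term of S(n,n-3) as a polynomial in n is (5)!!·C(n,6), so the ratio → (5)!! = 15.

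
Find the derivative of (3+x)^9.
9(3+x)^8
Using the power rule: d/dx (3+x)^9 = 9(3+x)^{8}.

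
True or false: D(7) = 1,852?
Derangements of 7 elements: D(7) = (7-1)·[D(6) + D(5)] = 6·[265 + 44] = 1,854.

Answer: False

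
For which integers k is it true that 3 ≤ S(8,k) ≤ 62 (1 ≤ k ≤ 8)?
7

Explanation: S(8,1)=1; S(8,2)=127; S(8,3)=966; S(8,4)=1,701; S(8,5)=1,050; S(8,6)=266; S(8,7)=28; S(8,8)=1. So valid k = 7.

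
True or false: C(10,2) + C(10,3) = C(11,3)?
True

Explanation: Pascal's identity C(n,k) + C(n,k+1) = C(n+1,k+1): 45 + 120 = 165 = C(11,3).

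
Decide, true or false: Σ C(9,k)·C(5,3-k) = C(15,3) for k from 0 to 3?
False

Vandermonde's identity gives C(14,3) = 364; RHS C(15,3) = 455.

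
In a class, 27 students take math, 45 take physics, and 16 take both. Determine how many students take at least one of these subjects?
|A∪B| = |A|+|B|-|A∩B| = 27+45-16 = 56.

Answer: 56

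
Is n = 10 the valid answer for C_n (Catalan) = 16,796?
Yes

Working:
C_10 = C(20,10)/(10+1) = 184,756/11 = 16,796, which equals 16,796.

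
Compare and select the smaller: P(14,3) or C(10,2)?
C(10,2)

Reasoning: P(14,3)=2,184, C(10,2)=45.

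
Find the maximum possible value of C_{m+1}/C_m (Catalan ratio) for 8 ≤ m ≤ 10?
7/2

Solution: C_{m+1}/C_m = 2(2m+1)/(m+2), which increases with m. Maximum at m = 10: 2·21/12 = 7/2.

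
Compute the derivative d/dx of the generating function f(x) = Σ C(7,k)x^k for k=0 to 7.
Σ k·C(7,k)x^(k-1) for k=1 to 7

Term-by-term differentiation gives Σ k·C(7,k)x^{k-1} for k=1 to 7.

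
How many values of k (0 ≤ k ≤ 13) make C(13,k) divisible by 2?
6
Checking C(13,k) mod 2 for k = 0..13: divisible at k = 2, 3, 6, 7, 10, 11. That's 6 values.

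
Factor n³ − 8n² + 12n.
n(n − 2)(n − 6)

Reasoning: n³ − 8n² + 12n = n(n² − 8n + 12) = n(n − 2)(n − 6).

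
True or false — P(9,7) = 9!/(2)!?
True

Working:
Permutation formula P(n,k) = n!/(n-k)!: 9!/2! = 362,880/2 = 181,440 = P(9,7). The statement holds.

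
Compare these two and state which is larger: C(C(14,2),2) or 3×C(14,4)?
C(C(14,2),2)
C(C(14,2),2)=4,095, 3×C(14,4)=3,003.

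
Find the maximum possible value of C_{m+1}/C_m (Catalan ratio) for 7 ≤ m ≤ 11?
C_{m+1}/C_m = 2(2m+1)/(m+2), which increases with m. Maximum at m = 11: 2·23/13 = 46/13.

Answer: 46/13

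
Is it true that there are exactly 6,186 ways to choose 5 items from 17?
False

Reasoning: C(17,5) = 6,188 ≠ 6186.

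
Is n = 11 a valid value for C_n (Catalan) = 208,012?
No

C_11 = C(22,11)/(11+1) = 705,432/12 = 58,786, which does not equal 208,012.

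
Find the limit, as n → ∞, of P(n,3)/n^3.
1

Explanation: P(n,3) = n(n-1)(n-2) ≈ n^3 for large n. Limit = 1.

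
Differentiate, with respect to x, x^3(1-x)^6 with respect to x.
3x^2(1-x)^6 - 6x^3(1-x)^5

Explanation: Product rule: 3x^{2}(1-x)^{6} + x^3·(-6)(1-x)^{5}.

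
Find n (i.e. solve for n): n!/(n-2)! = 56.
8

Working:
n!/(n-2)! = n×(n-1), a product of 2 consecutive integers ≈ (n−0.5)^2. 56^(1/2) + 0.5 ≈ 8.0; check n = 8: 8×7 = 56 ✓. So n = 8.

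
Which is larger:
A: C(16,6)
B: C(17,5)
A

Working:
A=C(16,6)=8,008, B=C(17,5)=6,188.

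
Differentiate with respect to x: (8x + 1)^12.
96(8x + 1)^11

Working:
Chain rule: 12(8x+1)^{11} × 8 = 96(8x+1)^{11}.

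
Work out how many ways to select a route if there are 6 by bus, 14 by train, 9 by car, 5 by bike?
34

Reasoning: By the addition principle: 6 + 14 + 9 + 5 = 34.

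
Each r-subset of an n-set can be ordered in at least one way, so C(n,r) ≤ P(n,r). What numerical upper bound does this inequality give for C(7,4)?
P(7,4) = 7·6·5·4 = 840, so C(7,4) ≤ 840. (The bound is loose by a factor of 4! = 24: C(7,4) = 840/24 = 35.)
Final answer: 840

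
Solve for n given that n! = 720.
6
n! is strictly increasing. 4! = 24, 5! = 120, 6! = 720 ✓. So n = 6.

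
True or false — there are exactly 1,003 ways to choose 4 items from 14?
False

Solution: C(14,4) = 1,001 ≠ 1003.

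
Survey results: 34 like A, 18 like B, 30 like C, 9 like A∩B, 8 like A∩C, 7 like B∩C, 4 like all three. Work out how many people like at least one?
|A∪B∪C| = 34+18+30-9-8-7+4 = 62.
Final answer: 62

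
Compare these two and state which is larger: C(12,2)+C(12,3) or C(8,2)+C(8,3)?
First=286, Second=84.

Answer: C(12,2)+C(12,3)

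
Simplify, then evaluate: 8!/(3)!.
6,720

Solution: This equals 8×7×...×4 = 6,720.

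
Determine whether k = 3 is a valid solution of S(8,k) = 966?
Yes
S(8,3) = 3·S(7,3) + S(7,2) = 3·301 + 63 = 966, which equals 966.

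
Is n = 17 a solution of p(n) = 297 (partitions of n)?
Pentagonal recurrence p(n) = p(n−1) + p(n−2) − p(n−5) − p(n−7) + …: p(17) = p(16) + p(15) − p(12) − p(10) + p(5) + p(2) = 231 + 176 − 77 − 42 + 7 + 2 = 297, which equals 297.
Final answer: Yes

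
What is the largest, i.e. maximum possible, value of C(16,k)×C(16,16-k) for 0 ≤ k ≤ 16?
165,636,900
C(16,k)·C(16,16-k) = C(16,k)², maximised at the centre k = 8: C(16,8)² = 165,636,900.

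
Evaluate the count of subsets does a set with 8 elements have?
256

Solution: Each element can be included or excluded: 2^8 = 256.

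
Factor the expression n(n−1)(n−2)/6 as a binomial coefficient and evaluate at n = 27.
C(n,3); C(27,3) = 2,925

Reasoning: n(n−1)(n−2)/6 = n!/(3!(n−3)!) = C(n,3). At n = 27: C(27,3) = 2,925.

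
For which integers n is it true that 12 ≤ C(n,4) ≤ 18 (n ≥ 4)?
6

C(5,4)=5; C(6,4)=15; C(7,4)=35. So valid n = 6.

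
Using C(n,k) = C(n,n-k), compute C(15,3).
455

Working:
C(15,3) = C(15,12) = 455.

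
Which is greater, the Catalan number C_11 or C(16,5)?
C_11

Reasoning: C_11 = C(22,11)/(11+1) = 705,432/12 = 58,786; C(16,5) = 4,368.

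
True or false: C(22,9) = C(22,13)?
True

Solution: C(22,9) = C(22,22-9) by the symmetry property; both equal 497,420.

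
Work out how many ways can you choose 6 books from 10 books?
210

Explanation: C(10,6) = 10! / (6! × (10-6)!)
         = 10! / (6! × 4!)
         = 210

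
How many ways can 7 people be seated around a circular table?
720

Reasoning: Circular arrangements: (7-1)! = 720.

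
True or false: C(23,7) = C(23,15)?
False

Explanation: C(23,7) = 245,157 but C(23,15) = 490,314; symmetry gives C(23,7) = C(23,16), not C(23,15).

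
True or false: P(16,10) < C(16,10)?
P(16,10) = 29,059,430,400 and C(16,10) = 8,008; P(n,r) = r! × C(n,r) so P > C whenever r ≥ 2.

Answer: False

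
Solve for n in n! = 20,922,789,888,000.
16

n! is strictly increasing. 14! = 87,178,291,200, 15! = 1,307,674,368,000, 16! = 20,922,789,888,000 ✓. So n = 16.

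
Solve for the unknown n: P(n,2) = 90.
10

Solution: P(n,2) = n(n−1) is increasing in n; n(n−1) ≈ (n−0.5)^2 = 90 gives n ≈ 10.0. Check: P(8,2) = 56, P(9,2) = 72, P(10,2) = 90 ✓. So n = 10.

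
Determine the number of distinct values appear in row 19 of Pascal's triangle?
Row 19 has entries C(19,0)..C(19,19); by symmetry C(19,k)=C(19,19-k), giving 10 distinct values.

Answer: 10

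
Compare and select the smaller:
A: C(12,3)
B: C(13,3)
A=C(12,3)=220, B=C(13,3)=286.
Final answer: A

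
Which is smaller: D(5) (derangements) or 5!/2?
D(5) = (5-1)·[D(4) + D(3)] = 4·[9 + 2] = 44; 5!/2 = 120/2 = 60.
Final answer: D(5)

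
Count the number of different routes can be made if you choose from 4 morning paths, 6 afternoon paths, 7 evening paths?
168

Working:
By the multiplication principle: 4 × 6 × 7 = 168.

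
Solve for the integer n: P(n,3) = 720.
10

Reasoning: P(n,3) = n(n−1)(n−2) is increasing in n; n(n−1)(n−2) ≈ (n−1)^3 = 720 gives n ≈ 10.0. Check: P(8,3) = 336, P(9,3) = 504, P(10,3) = 720 ✓. So n = 10.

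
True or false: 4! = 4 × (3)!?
True

Explanation: By definition n! = n × (n-1)!, so 4! = 4 × 3!.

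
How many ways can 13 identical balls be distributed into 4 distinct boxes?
560

Working:
C(13+4-1, 4-1) = C(16, 3) = 560.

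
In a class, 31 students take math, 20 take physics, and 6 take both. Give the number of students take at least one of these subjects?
|A∪B| = |A|+|B|-|A∩B| = 31+20-6 = 45.

Answer: 45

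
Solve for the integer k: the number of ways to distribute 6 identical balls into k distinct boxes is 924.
7

Explanation: Stars and bars: the count is C(6+k−1, k−1), increasing in k. k=5: C(10,4) = 210, k=6: C(11,5) = 462, k=7: C(12,6) = 924 ✓. So k = 7.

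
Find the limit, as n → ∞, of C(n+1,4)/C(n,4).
Both numerator and denominator grow as n^4/4! for large n, so the ratio → 1.

Answer: 1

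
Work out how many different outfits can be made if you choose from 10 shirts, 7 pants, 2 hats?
140
By the multiplication principle: 10 × 7 × 2 = 140.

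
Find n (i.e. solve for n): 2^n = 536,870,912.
29

Working:
536,870,912 = 1,024 × 1,024 × 512 = 2^10 × 2^10 × 2^9 = 2^29, so n = 29.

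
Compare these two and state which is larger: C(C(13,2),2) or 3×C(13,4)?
C(C(13,2),2)

Explanation: C(C(13,2),2)=3,003, 3×C(13,4)=2,145.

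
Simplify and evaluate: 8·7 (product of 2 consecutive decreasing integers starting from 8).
56

Reasoning: This is P(8,2) = 8!/(6)! = 56.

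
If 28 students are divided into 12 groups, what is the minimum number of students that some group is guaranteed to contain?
3

Solution: Pigeonhole: ⌈28/12⌉ = 3.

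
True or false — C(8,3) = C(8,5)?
Symmetry C(n,k) = C(n,n-k): C(8,3) = 56 and C(8,5) = 56. Both sides agree, so the statement holds.
Final answer: True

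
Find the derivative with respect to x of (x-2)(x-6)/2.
(2x - 8)/2

Explanation: d/dx[(x-2)(x-6)] = (x-6) + (x-2) = 2x - 8. Dividing by 2 gives (2x - 8)/2.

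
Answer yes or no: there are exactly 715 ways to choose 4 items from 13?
Yes
C(13,4) = 715.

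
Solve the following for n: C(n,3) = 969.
19
C(n,3) = n(n−1)(n−2)/3! is increasing in n, and n(n−1)(n−2) = 3!·969 = 5,814 ≈ (n−1)^3 gives n ≈ 19.0. Check: C(17,3) = 680, C(18,3) = 816, C(19,3) = 969 ✓. So n = 19.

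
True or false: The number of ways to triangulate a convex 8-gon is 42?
False

Triangulations of a convex 8-gon are counted by the Catalan number C_6: C_6 = C(12,6)/(6+1) = 924/7 = 132.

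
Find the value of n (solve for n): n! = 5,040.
7

Explanation: n! is strictly increasing. 5! = 120, 6! = 720, 7! = 5,040 ✓. So n = 7.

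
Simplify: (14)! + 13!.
93,405,312,000
(14)! + 13! = (14)·13! + 13! = (14+1)·13! = 15·13! = 93,405,312,000.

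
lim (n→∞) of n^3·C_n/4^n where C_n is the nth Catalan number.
C_n ~ 4^n/(n^(3/2)√π), so n^3·C_n/4^n ~ n^(3 − 3/2)/√π → ∞.
Final answer: ∞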